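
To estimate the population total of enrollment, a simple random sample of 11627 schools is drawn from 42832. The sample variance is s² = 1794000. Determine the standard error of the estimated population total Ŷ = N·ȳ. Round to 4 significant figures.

Var(Ŷ) = N²·Var(ȳ) = N²·(1 − n/N)·s²/n.
f = 11627/42832 = 0.27145592; Var(ȳ) = 0.72854408·1794000/11627 = 112.41146.
Var(Ŷ) = 42832² · 112.41146 = 2.0622784 × 10^11.
SE(Ŷ) = √(2.0622784 × 10^11) = 454100.

454100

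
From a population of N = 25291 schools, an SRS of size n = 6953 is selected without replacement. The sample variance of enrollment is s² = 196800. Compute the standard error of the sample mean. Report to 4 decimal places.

Under SRS without replacement, Var(ȳ) = (1 − f)·s²/n with f = n/N = 6953/25291 = 0.27491993.
Var(ȳ) = (1 − 0.27491993)·196800/6953 = 0.72508007·28.304329 = 20.522905.
SE(ȳ) = √(20.522905) = 4.5302.

4.5302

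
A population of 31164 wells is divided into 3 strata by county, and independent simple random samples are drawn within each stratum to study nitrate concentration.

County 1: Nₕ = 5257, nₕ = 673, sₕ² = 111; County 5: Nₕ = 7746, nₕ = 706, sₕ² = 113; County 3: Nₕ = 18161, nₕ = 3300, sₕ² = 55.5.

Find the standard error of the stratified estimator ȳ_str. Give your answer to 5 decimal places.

0.13324

Var(ȳ_str) = Σₕ Wₕ²(1 − fₕ)sₕ²/nₕ with Wₕ = Nₕ/N, N = 31164.
County 1: Wₕ = 0.16868823; term = 0.16868823²·(1 − 0.12801978)·111/673 = 0.0040924569.
County 5: Wₕ = 0.24855603; term = 0.24855603²·(1 − 0.09114382)·113/706 = 0.0089870571.
County 3: Wₕ = 0.58275574; term = 0.58275574²·(1 − 0.18170806)·55.5/3300 = 0.0046736958.
Sum = 0.01775321.
SE = √(0.01775321) = 0.13324.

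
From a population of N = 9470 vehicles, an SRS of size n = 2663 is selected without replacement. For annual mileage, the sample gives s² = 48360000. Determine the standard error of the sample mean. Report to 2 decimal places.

114.25

Under SRS without replacement, Var(ȳ) = (1 − f)·s²/n with f = n/N = 2663/9470 = 0.28120380.
Var(ȳ) = (1 − 0.28120380)·48360000/2663 = 0.71879620·18159.97 = 13053.317.
SE(ȳ) = √(13053.317) = 114.25.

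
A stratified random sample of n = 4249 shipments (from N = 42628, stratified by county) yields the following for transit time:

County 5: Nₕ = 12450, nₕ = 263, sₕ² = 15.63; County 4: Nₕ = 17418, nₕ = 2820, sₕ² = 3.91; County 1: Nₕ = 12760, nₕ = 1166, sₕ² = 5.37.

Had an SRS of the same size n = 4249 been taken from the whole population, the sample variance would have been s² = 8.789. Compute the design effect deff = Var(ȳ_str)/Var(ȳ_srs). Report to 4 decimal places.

2.9701

Var(ȳ_str) = Σ Wₕ²(1−fₕ)sₕ²/nₕ with Wₕ = Nₕ/42628:
  County 5: (12450/42628)²·(1−263/12450)·15.63/263 = 0.0049622596
  County 4: (17418/42628)²·(1−2820/17418)·3.91/2820 = 1.9401235 × 10^-4
  County 1: (12760/42628)²·(1−1166/12760)·5.37/1166 = 3.7494692 × 10^-4
  → Var(ȳ_str) = 0.0055312189.
Var(ȳ_srs) = (1 − 4249/42628)·8.789/4249 = 0.0018623077.
deff = 0.0055312189 / 0.0018623077 = 2.9701.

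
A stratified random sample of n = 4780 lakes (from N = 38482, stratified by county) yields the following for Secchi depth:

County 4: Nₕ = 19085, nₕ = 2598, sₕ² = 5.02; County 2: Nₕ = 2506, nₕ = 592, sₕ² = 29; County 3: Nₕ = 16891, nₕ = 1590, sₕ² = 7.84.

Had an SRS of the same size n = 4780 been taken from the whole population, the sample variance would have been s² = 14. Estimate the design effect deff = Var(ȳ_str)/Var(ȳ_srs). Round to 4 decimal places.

0.5574

Var(ȳ_str) = Σ Wₕ²(1−fₕ)sₕ²/nₕ with Wₕ = Nₕ/38482:
  County 4: (19085/38482)²·(1−2598/19085)·5.02/2598 = 4.1056611 × 10^-4
  County 2: (2506/38482)²·(1−592/2506)·29/592 = 1.5866605 × 10^-4
  County 3: (16891/38482)²·(1−1590/16891)·7.84/1590 = 8.6055542 × 10^-4
  → Var(ȳ_str) = 0.0014297876.
Var(ȳ_srs) = (1 − 4780/38482)·14/4780 = 0.0025650638.
deff = 0.0014297876 / 0.0025650638 = 0.5574.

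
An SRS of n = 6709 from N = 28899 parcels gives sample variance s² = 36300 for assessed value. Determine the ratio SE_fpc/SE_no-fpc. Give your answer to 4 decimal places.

0.8763

f = n/N = 6709/28899 = 0.23215336.
SE_no-fpc = √(s²/n) = 2.3260788; SE_fpc = √((1−f)s²/n) = 2.0382698.
Ratio = √(1−f) = 0.87626859.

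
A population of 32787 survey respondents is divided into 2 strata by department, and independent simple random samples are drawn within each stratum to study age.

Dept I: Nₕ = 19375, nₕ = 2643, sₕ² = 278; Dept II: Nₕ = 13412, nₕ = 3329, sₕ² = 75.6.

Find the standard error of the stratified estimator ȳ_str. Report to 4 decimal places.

Var(ȳ_str) = Σₕ Wₕ²(1 − fₕ)sₕ²/nₕ with Wₕ = Nₕ/N, N = 32787.
Dept I: Wₕ = 0.59093543; term = 0.59093543²·(1 − 0.13641290)·278/2643 = 0.031720048.
Dept II: Wₕ = 0.40906457; term = 0.40906457²·(1 − 0.24821056)·75.6/3329 = 0.0028568534.
Sum = 0.034576901.
SE = √(0.034576901) = 0.1859.

0.1859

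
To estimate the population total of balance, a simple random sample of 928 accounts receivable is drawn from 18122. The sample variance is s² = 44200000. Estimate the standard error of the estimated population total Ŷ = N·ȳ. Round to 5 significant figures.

Var(Ŷ) = N²·Var(ȳ) = N²·(1 − n/N)·s²/n.
f = 928/18122 = 0.05120848; Var(ȳ) = 0.94879152·44200000/928 = 45190.286.
Var(Ŷ) = 18122² · 45190.286 = 1.4840801 × 10^13.
SE(Ŷ) = √(1.4840801 × 10^13) = 3.8524 × 10^6.

3.8524 × 10^6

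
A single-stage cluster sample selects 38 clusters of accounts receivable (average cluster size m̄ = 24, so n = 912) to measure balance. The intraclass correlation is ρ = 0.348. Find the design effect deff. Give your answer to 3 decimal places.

deff = 1 + (24 − 1)·0.348 = 1 + 8.004 = 9.004.

9.004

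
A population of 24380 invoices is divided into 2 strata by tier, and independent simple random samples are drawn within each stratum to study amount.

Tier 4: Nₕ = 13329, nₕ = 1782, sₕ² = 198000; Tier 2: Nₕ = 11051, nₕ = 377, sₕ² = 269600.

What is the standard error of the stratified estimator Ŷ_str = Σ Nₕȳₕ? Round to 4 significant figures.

Var(Ŷ_str) = Σₕ Nₕ²(1 − fₕ)sₕ²/nₕ.
Tier 4: 13329²·(1 − 1782/13329)·198000/1782 = 1.7101107 × 10^10.
Tier 2: 11051²·(1 − 377/11051)·269600/377 = 8.4354317 × 10^10.
Sum = 1.0145542 × 10^11.
SE = √(1.0145542 × 10^11) = 318500.

318500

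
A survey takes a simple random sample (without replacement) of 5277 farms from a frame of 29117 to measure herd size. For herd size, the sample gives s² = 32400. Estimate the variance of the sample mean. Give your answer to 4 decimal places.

Under SRS without replacement, Var(ȳ) = (1 − f)·s²/n with f = n/N = 5277/29117 = 0.18123433.
Var(ȳ) = (1 − 0.18123433)·32400/5277 = 0.81876567·6.1398522 = 5.0271002.

5.0271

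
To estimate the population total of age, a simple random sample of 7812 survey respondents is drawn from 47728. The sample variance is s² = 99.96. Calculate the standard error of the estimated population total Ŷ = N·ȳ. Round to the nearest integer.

Var(Ŷ) = N²·Var(ȳ) = N²·(1 − n/N)·s²/n.
f = 7812/47728 = 0.16367751; Var(ȳ) = 0.83632249·99.96/7812 = 0.010701331.
Var(Ŷ) = 47728² · 0.010701331 = 2.4377225 × 10^7.
SE(Ŷ) = √(2.4377225 × 10^7) = 4937.

4937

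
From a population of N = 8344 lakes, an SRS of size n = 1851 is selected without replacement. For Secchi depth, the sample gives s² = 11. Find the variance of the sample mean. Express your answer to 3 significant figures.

0.00462

Under SRS without replacement, Var(ȳ) = (1 − f)·s²/n with f = n/N = 1851/8344 = 0.22183605.
Var(ȳ) = (1 − 0.22183605)·11/1851 = 0.77816395·0.0059427337 = 0.0046244211.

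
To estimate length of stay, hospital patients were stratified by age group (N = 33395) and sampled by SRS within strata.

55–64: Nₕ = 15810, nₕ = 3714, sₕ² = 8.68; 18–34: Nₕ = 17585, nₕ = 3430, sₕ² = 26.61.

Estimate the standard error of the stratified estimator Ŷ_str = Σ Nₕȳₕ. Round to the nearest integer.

1542

Var(Ŷ_str) = Σₕ Nₕ²(1 − fₕ)sₕ²/nₕ.
55–64: 15810²·(1 − 3714/15810)·8.68/3714 = 446942.31.
18–34: 17585²·(1 − 3430/17585)·26.61/3430 = 1.9310922 × 10^6.
Sum = 2.3780345 × 10^6.
SE = √(2.3780345 × 10^6) = 1542.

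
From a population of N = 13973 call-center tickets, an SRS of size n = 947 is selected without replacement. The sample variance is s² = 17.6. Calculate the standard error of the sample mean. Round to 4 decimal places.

0.1316

Under SRS without replacement, Var(ȳ) = (1 − f)·s²/n with f = n/N = 947/13973 = 0.06777356.
Var(ȳ) = (1 − 0.06777356)·17.6/947 = 0.93222644·0.018585005 = 0.017325433.
SE(ȳ) = √(0.017325433) = 0.1316.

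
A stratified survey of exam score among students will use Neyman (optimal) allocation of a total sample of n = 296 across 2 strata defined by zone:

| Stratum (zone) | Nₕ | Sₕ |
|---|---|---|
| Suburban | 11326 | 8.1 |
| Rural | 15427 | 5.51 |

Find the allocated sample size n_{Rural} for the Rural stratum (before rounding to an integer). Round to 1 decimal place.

142.4

Neyman allocation: nₕ = n·NₕSₕ / Σⱼ NⱼSⱼ.
Σ NⱼSⱼ = 11326·8.1 + 15427·5.51 = 176743.37.
n_{Rural} = 296·15427·5.51 / 176743.37 = 142.4.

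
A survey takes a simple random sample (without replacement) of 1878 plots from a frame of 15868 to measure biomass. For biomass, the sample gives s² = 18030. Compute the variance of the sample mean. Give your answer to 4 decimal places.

8.4644

Under SRS without replacement, Var(ȳ) = (1 − f)·s²/n with f = n/N = 1878/15868 = 0.11835140.
Var(ȳ) = (1 − 0.11835140)·18030/1878 = 0.88164860·9.600639 = 8.4643899.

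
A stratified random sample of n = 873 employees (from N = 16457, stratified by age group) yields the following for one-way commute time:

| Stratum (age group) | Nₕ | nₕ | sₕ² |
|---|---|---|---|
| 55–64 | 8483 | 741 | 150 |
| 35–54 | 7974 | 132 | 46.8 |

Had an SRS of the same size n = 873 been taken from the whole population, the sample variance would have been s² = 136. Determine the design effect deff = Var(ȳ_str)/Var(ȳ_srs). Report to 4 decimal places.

0.8877

Var(ȳ_str) = Σ Wₕ²(1−fₕ)sₕ²/nₕ with Wₕ = Nₕ/16457:
  55–64: (8483/16457)²·(1−741/8483)·150/741 = 0.049087888
  35–54: (7974/16457)²·(1−132/7974)·46.8/132 = 0.081860361
  → Var(ȳ_str) = 0.13094825.
Var(ȳ_srs) = (1 − 873/16457)·136/873 = 0.14752069.
deff = 0.13094825 / 0.14752069 = 0.8877.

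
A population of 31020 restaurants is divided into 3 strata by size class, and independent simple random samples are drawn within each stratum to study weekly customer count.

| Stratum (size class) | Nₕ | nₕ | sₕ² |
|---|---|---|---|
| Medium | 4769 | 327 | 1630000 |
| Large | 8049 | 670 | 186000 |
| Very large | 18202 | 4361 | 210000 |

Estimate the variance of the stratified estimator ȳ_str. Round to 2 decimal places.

139.48

Var(ȳ_str) = Σₕ Wₕ²(1 − fₕ)sₕ²/nₕ with Wₕ = Nₕ/N, N = 31020.
Medium: Wₕ = 0.15373952; term = 0.15373952²·(1 − 0.06856783)·1630000/327 = 109.73929.
Large: Wₕ = 0.25947776; term = 0.25947776²·(1 − 0.08324015)·186000/670 = 17.13539.
Very large: Wₕ = 0.58678272; term = 0.58678272²·(1 − 0.23958906)·210000/4361 = 12.60771.
Sum = 139.48239.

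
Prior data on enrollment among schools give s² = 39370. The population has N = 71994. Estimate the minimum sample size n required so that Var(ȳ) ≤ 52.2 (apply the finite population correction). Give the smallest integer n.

747

Without fpc, n₀ = s²/D = 39370/52.2 = 754.2146.
With fpc, (1 − n/N)·s²/n ≤ D requires n ≥ n₀/(1 + n₀/N) = 754.2146/(1 + 754.2146/71994) = 746.3953.
Rounding up, n = 747.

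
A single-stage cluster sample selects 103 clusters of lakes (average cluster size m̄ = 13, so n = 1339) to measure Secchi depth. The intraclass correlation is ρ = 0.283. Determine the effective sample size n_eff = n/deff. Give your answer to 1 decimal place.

304.6

deff = 1 + (13 − 1)·0.283 = 1 + 3.396 = 4.396.
n_eff = 1339 / 4.396 = 304.6.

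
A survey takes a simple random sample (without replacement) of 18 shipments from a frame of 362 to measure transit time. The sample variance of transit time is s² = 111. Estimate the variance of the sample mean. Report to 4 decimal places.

Under SRS without replacement, Var(ȳ) = (1 − f)·s²/n with f = n/N = 18/362 = 0.04972376.
Var(ȳ) = (1 − 0.04972376)·111/18 = 0.95027624·6.1666667 = 5.8600368.

5.8600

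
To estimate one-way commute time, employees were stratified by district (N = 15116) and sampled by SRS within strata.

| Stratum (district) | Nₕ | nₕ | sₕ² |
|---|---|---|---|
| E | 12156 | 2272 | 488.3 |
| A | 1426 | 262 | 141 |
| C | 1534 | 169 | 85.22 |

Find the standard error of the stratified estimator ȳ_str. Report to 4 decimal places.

Var(ȳ_str) = Σₕ Wₕ²(1 − fₕ)sₕ²/nₕ with Wₕ = Nₕ/N, N = 15116.
E: Wₕ = 0.80418100; term = 0.80418100²·(1 − 0.18690359)·488.3/2272 = 0.11301291.
A: Wₕ = 0.09433713; term = 0.09433713²·(1 − 0.18373072)·141/262 = 0.0039094581.
C: Wₕ = 0.10148187; term = 0.10148187²·(1 − 0.11016949)·85.22/169 = 0.004621033.
Sum = 0.1215434.
SE = √(0.1215434) = 0.3486.

0.3486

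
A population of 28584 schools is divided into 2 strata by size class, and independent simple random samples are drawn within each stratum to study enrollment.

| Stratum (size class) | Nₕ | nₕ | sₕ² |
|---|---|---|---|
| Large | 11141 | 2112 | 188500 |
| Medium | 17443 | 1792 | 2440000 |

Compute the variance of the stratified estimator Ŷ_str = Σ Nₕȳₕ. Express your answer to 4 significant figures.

3.807 × 10^11

Var(Ŷ_str) = Σₕ Nₕ²(1 − fₕ)sₕ²/nₕ.
Large: 11141²·(1 − 2112/11141)·188500/2112 = 8.9780345 × 10^9.
Medium: 17443²·(1 − 1792/17443)·2440000/1792 = 3.7171929 × 10^11.
Sum = 3.8069732 × 10^11.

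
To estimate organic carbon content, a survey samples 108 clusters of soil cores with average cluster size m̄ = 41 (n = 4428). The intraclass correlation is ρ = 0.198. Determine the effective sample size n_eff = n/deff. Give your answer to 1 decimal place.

496.4

deff = 1 + (41 − 1)·0.198 = 1 + 7.92 = 8.92.
n_eff = 4428 / 8.92 = 496.4.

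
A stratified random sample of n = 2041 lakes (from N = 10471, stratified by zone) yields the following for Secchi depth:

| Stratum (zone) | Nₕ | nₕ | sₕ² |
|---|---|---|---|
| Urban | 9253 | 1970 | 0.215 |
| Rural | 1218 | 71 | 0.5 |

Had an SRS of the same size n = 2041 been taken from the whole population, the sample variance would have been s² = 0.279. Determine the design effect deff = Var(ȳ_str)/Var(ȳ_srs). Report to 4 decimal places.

Var(ȳ_str) = Σ Wₕ²(1−fₕ)sₕ²/nₕ with Wₕ = Nₕ/10471:
  Urban: (9253/10471)²·(1−1970/9253)·0.215/1970 = 6.7079341 × 10^-5
  Rural: (1218/10471)²·(1−71/1218)·0.5/71 = 8.973173 × 10^-5
  → Var(ȳ_str) = 1.5681107 × 10^-4.
Var(ȳ_srs) = (1 − 2041/10471)·0.279/2041 = 1.1005268 × 10^-4.
deff = (1.5681107 × 10^-4) / (1.1005268 × 10^-4) = 1.4249.

1.4249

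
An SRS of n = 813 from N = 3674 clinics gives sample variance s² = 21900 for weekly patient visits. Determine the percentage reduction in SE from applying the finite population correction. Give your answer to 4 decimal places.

f = n/N = 813/3674 = 0.22128470.
SE_no-fpc = √(s²/n) = 5.1901127; SE_fpc = √((1−f)s²/n) = 4.580007.
Ratio = √(1−f) = 0.88244847. Reduction = 100·(1 − 0.88244847) = 11.7552%.

11.7552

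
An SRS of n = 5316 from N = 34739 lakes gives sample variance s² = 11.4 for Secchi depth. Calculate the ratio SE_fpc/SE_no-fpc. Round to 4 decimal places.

f = n/N = 5316/34739 = 0.15302686.
SE_no-fpc = √(s²/n) = 0.046308417; SE_fpc = √((1−f)s²/n) = 0.042618166.
Ratio = √(1−f) = 0.92031144.

0.9203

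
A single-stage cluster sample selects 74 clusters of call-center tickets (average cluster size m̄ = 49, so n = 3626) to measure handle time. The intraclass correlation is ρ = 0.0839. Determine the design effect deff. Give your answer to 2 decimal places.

deff = 1 + (49 − 1)·0.0839 = 1 + 4.0272 = 5.0272.

5.03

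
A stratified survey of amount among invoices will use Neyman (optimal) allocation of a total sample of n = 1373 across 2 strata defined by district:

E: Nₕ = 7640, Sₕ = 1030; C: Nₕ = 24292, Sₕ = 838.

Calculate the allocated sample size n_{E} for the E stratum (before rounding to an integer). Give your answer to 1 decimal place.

Neyman allocation: nₕ = n·NₕSₕ / Σⱼ NⱼSⱼ.
Σ NⱼSⱼ = 7640·1030 + 24292·838 = 2.8225896 × 10^7.
n_{E} = 1373·7640·1030 / (2.8225896 × 10^7) = 382.8.

382.8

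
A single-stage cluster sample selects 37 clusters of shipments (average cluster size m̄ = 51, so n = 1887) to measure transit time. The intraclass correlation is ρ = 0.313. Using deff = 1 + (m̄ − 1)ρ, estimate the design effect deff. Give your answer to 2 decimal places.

16.65

deff = 1 + (51 − 1)·0.313 = 1 + 15.65 = 16.65.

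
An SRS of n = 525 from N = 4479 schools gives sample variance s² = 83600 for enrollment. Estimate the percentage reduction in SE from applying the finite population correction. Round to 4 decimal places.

f = n/N = 525/4479 = 0.11721366.
SE_no-fpc = √(s²/n) = 12.618958; SE_fpc = √((1−f)s²/n) = 11.856358.
Ratio = √(1−f) = 0.93956710. Reduction = 100·(1 − 0.93956710) = 6.0433%.

6.0433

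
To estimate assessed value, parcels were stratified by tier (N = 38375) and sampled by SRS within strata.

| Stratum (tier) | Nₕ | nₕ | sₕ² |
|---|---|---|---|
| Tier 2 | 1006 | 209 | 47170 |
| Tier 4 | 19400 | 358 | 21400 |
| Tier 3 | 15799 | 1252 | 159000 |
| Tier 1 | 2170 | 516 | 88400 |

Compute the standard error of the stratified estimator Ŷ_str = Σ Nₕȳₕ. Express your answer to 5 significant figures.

Var(Ŷ_str) = Σₕ Nₕ²(1 − fₕ)sₕ²/nₕ.
Tier 2: 1006²·(1 − 209/1006)·47170/209 = 1.8095721 × 10^8.
Tier 4: 19400²·(1 − 358/19400)·21400/358 = 2.2082337 × 10^10.
Tier 3: 15799²·(1 − 1252/15799)·159000/1252 = 2.9187428 × 10^10.
Tier 1: 2170²·(1 − 516/2170)·88400/516 = 6.1489053 × 10^8.
Sum = 5.2065613 × 10^10.
SE = √(5.2065613 × 10^10) = 228180.

228180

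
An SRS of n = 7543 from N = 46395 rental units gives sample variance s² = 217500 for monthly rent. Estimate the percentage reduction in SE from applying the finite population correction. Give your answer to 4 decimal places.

8.4895

f = n/N = 7543/46395 = 0.16258217.
SE_no-fpc = √(s²/n) = 5.3697934; SE_fpc = √((1−f)s²/n) = 4.9139267.
Ratio = √(1−f) = 0.91510536. Reduction = 100·(1 − 0.91510536) = 8.4895%.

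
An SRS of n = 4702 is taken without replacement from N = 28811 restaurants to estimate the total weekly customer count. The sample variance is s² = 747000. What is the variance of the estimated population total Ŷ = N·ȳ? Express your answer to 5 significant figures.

Var(Ŷ) = N²·Var(ȳ) = N²·(1 − n/N)·s²/n.
f = 4702/28811 = 0.16320155; Var(ȳ) = 0.83679845·747000/4702 = 132.94097.
Var(Ŷ) = 28811² · 132.94097 = 1.1035081 × 10^11.

1.1035 × 10^11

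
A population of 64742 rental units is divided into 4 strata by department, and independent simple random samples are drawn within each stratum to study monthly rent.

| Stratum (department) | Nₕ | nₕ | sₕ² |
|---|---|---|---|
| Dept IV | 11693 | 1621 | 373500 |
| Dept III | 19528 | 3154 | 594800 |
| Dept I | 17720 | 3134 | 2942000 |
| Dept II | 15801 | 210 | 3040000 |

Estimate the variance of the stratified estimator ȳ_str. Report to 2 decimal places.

Var(ȳ_str) = Σₕ Wₕ²(1 − fₕ)sₕ²/nₕ with Wₕ = Nₕ/N, N = 64742.
Dept IV: Wₕ = 0.18060919; term = 0.18060919²·(1 − 0.13862995)·373500/1621 = 6.4740647.
Dept III: Wₕ = 0.30162800; term = 0.30162800²·(1 − 0.16151168)·594800/3154 = 14.386316.
Dept I: Wₕ = 0.27370177; term = 0.27370177²·(1 − 0.17686230)·2942000/3134 = 57.885712.
Dept II: Wₕ = 0.24406104; term = 0.24406104²·(1 − 0.01329030)·3040000/210 = 850.82572.
Sum = 929.57181.

929.57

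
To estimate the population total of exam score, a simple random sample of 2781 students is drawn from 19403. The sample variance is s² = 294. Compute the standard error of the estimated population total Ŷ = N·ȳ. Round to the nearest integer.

Var(Ŷ) = N²·Var(ȳ) = N²·(1 − n/N)·s²/n.
f = 2781/19403 = 0.14332835; Var(ȳ) = 0.85667165·294/2781 = 0.090565072.
Var(Ŷ) = 19403² · 0.090565072 = 3.4095613 × 10^7.
SE(Ŷ) = √(3.4095613 × 10^7) = 5839.

5839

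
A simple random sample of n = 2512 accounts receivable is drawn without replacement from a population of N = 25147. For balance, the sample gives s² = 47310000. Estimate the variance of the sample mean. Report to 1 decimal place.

Under SRS without replacement, Var(ȳ) = (1 − f)·s²/n with f = n/N = 2512/25147 = 0.09989263.
Var(ȳ) = (1 − 0.09989263)·47310000/2512 = 0.90010737·18833.599 = 16952.261.

16952.3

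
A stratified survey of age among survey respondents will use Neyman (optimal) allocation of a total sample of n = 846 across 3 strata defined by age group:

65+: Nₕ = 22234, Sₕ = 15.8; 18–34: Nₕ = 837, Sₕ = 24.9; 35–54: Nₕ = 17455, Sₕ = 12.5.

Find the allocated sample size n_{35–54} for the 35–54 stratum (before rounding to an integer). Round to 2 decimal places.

312.69

Neyman allocation: nₕ = n·NₕSₕ / Σⱼ NⱼSⱼ.
Σ NⱼSⱼ = 22234·15.8 + 837·24.9 + 17455·12.5 = 590326.
n_{35–54} = 846·17455·12.5 / 590326 = 312.69.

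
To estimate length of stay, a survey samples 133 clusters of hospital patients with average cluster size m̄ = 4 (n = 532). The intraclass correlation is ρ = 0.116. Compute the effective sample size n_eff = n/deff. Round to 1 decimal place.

deff = 1 + (4 − 1)·0.116 = 1 + 0.348 = 1.348.
n_eff = 532 / 1.348 = 394.7.

394.7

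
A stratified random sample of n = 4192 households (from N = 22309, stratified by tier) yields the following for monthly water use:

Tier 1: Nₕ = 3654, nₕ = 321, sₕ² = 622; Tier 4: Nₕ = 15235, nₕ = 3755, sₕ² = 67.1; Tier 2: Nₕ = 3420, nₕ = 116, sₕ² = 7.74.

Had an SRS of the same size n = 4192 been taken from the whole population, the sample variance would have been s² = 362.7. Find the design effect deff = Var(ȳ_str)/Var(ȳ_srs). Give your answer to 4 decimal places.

0.7858

Var(ȳ_str) = Σ Wₕ²(1−fₕ)sₕ²/nₕ with Wₕ = Nₕ/22309:
  Tier 1: (3654/22309)²·(1−321/3654)·622/321 = 0.047416446
  Tier 4: (15235/22309)²·(1−3755/15235)·67.1/3755 = 0.0062796685
  Tier 2: (3420/22309)²·(1−116/3420)·7.74/116 = 0.0015149172
  → Var(ȳ_str) = 0.055211032.
Var(ȳ_srs) = (1 − 4192/22309)·362.7/4192 = 0.070263934.
deff = 0.055211032 / 0.070263934 = 0.7858.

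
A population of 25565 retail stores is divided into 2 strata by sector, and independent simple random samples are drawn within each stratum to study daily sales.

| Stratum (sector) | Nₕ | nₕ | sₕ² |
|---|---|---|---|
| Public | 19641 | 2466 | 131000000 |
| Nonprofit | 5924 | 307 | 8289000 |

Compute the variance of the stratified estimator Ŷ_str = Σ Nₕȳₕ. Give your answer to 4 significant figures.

1.882 × 10^13

Var(Ŷ_str) = Σₕ Nₕ²(1 − fₕ)sₕ²/nₕ.
Public: 19641²·(1 − 2466/19641)·131000000/2466 = 1.7920023 × 10^13.
Nonprofit: 5924²·(1 − 307/5924)·8289000/307 = 8.9842792 × 10^11.
Sum = 1.8818451 × 10^13.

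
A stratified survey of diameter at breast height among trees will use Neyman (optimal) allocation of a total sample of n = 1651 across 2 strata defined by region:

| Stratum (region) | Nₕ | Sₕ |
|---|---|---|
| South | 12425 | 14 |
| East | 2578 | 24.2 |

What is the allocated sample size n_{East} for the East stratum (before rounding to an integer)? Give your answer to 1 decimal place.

435.8

Neyman allocation: nₕ = n·NₕSₕ / Σⱼ NⱼSⱼ.
Σ NⱼSⱼ = 12425·14 + 2578·24.2 = 236337.6.
n_{East} = 1651·2578·24.2 / 236337.6 = 435.8.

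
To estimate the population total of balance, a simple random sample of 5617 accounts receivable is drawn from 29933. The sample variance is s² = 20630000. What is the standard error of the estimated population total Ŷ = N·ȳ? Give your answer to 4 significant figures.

Var(Ŷ) = N²·Var(ȳ) = N²·(1 − n/N)·s²/n.
f = 5617/29933 = 0.18765242; Var(ȳ) = 0.81234758·20630000/5617 = 2983.5732.
Var(Ŷ) = 29933² · 2983.5732 = 2.6732353 × 10^12.
SE(Ŷ) = √(2.6732353 × 10^12) = 1.635 × 10^6.

1.635 × 10^6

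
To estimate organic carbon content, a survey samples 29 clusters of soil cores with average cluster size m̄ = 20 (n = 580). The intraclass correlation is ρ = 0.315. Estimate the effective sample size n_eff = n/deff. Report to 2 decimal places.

83.04

deff = 1 + (20 − 1)·0.315 = 1 + 5.985 = 6.985.
n_eff = 580 / 6.985 = 83.04.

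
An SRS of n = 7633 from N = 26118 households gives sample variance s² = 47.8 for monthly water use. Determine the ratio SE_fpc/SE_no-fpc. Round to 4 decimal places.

f = n/N = 7633/26118 = 0.29225056.
SE_no-fpc = √(s²/n) = 0.079134583; SE_fpc = √((1−f)s²/n) = 0.06657422.
Ratio = √(1−f) = 0.84127846.

0.8413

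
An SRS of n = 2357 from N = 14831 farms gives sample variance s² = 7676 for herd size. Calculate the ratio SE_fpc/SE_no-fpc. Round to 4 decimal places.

0.9171

f = n/N = 2357/14831 = 0.15892388.
SE_no-fpc = √(s²/n) = 1.804628; SE_fpc = √((1−f)s²/n) = 1.655028.
Ratio = √(1−f) = 0.91710203.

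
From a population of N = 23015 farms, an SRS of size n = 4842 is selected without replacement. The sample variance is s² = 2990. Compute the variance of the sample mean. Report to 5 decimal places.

0.48760

Under SRS without replacement, Var(ȳ) = (1 − f)·s²/n with f = n/N = 4842/23015 = 0.21038453.
Var(ȳ) = (1 − 0.21038453)·2990/4842 = 0.78961547·0.61751342 = 0.48759815.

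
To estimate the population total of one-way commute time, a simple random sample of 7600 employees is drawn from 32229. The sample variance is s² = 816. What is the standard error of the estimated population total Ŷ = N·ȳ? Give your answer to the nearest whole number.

9232

Var(Ŷ) = N²·Var(ȳ) = N²·(1 − n/N)·s²/n.
f = 7600/32229 = 0.23581247; Var(ȳ) = 0.76418753·816/7600 = 0.082049609.
Var(Ŷ) = 32229² · 0.082049609 = 8.5225621 × 10^7.
SE(Ŷ) = √(8.5225621 × 10^7) = 9232.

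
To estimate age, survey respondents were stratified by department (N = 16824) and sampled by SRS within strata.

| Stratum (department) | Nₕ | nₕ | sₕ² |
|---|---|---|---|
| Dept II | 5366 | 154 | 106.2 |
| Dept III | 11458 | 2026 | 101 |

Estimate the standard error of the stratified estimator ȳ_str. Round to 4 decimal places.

0.2953

Var(ȳ_str) = Σₕ Wₕ²(1 − fₕ)sₕ²/nₕ with Wₕ = Nₕ/N, N = 16824.
Dept II: Wₕ = 0.31894912; term = 0.31894912²·(1 − 0.02869922)·106.2/154 = 0.068139721.
Dept III: Wₕ = 0.68105088; term = 0.68105088²·(1 − 0.17681969)·101/2026 = 0.019034261.
Sum = 0.087173982.
SE = √(0.087173982) = 0.2953.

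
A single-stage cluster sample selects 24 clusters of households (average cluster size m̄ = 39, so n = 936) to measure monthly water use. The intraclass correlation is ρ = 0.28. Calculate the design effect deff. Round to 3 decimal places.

deff = 1 + (39 − 1)·0.28 = 1 + 10.64 = 11.64.

11.640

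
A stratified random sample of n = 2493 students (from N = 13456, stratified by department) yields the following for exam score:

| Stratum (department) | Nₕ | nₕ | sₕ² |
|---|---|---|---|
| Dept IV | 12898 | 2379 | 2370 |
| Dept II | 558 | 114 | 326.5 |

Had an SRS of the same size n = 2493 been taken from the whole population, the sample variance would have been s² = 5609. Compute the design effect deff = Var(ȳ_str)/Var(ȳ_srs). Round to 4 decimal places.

0.4094

Var(ȳ_str) = Σ Wₕ²(1−fₕ)sₕ²/nₕ with Wₕ = Nₕ/13456:
  Dept IV: (12898/13456)²·(1−2379/12898)·2370/2379 = 0.74648103
  Dept II: (558/13456)²·(1−114/558)·326.5/114 = 0.0039188943
  → Var(ȳ_str) = 0.75039992.
Var(ȳ_srs) = (1 − 2493/13456)·5609/2493 = 1.8330596.
deff = 0.75039992 / 1.8330596 = 0.4094.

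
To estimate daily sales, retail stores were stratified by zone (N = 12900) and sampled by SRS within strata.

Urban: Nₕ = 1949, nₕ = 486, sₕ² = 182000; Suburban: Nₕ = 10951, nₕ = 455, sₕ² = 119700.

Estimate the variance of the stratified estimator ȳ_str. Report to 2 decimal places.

Var(ȳ_str) = Σₕ Wₕ²(1 − fₕ)sₕ²/nₕ with Wₕ = Nₕ/N, N = 12900.
Urban: Wₕ = 0.15108527; term = 0.15108527²·(1 − 0.24935865)·182000/486 = 6.4167019.
Suburban: Wₕ = 0.84891473; term = 0.84891473²·(1 − 0.04154872)·119700/455 = 181.71088.
Sum = 188.12758.

188.13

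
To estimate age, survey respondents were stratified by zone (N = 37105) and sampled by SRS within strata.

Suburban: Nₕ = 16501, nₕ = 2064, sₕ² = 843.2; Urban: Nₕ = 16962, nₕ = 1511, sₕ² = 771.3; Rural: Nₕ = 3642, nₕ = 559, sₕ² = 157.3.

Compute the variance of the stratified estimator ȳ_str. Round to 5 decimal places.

0.17015

Var(ȳ_str) = Σₕ Wₕ²(1 − fₕ)sₕ²/nₕ with Wₕ = Nₕ/N, N = 37105.
Suburban: Wₕ = 0.44471096; term = 0.44471096²·(1 − 0.12508333)·843.2/2064 = 0.070687603.
Urban: Wₕ = 0.45713516; term = 0.45713516²·(1 − 0.08908148)·771.3/1511 = 0.097168981.
Rural: Wₕ = 0.09815389; term = 0.09815389²·(1 − 0.15348710)·157.3/559 = 0.0022949092.
Sum = 0.17015149.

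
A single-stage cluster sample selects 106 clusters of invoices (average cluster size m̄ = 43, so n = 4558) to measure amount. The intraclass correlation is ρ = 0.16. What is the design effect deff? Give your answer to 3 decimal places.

deff = 1 + (43 − 1)·0.16 = 1 + 6.72 = 7.72.

7.720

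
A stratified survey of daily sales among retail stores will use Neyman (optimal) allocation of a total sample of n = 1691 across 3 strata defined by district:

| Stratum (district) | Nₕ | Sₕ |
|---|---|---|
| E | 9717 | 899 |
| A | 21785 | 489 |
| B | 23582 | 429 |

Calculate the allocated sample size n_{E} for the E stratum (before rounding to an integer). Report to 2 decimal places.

500.65

Neyman allocation: nₕ = n·NₕSₕ / Σⱼ NⱼSⱼ.
Σ NⱼSⱼ = 9717·899 + 21785·489 + 23582·429 = 2.9505126 × 10^7.
n_{E} = 1691·9717·899 / (2.9505126 × 10^7) = 500.65.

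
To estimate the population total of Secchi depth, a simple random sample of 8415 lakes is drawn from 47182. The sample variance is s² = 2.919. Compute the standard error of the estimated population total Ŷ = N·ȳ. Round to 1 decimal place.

796.5

Var(Ŷ) = N²·Var(ȳ) = N²·(1 − n/N)·s²/n.
f = 8415/47182 = 0.17835191; Var(ȳ) = 0.82164809·2.919/8415 = 2.8501376 × 10^-4.
Var(Ŷ) = 47182² · (2.8501376 × 10^-4) = 634480.85.
SE(Ŷ) = √(634480.85) = 796.5.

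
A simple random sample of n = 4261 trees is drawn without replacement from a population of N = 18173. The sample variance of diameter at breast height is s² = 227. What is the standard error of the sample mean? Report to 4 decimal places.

Under SRS without replacement, Var(ȳ) = (1 − f)·s²/n with f = n/N = 4261/18173 = 0.23446872.
Var(ȳ) = (1 − 0.23446872)·227/4261 = 0.76553128·0.053273879 = 0.040782821.
SE(ȳ) = √(0.040782821) = 0.2019.

0.2019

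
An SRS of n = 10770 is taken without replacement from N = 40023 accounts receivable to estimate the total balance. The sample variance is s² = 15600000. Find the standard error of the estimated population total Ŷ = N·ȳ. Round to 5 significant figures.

Var(Ŷ) = N²·Var(ȳ) = N²·(1 − n/N)·s²/n.
f = 10770/40023 = 0.26909527; Var(ȳ) = 0.73090473·15600000/10770 = 1058.6921.
Var(Ŷ) = 40023² · 1058.6921 = 1.6958559 × 10^12.
SE(Ŷ) = √(1.6958559 × 10^12) = 1.3023 × 10^6.

1.3023 × 10^6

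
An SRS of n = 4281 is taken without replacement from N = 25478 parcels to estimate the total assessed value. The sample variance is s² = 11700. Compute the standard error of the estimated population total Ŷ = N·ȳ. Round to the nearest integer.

Var(Ŷ) = N²·Var(ȳ) = N²·(1 − n/N)·s²/n.
f = 4281/25478 = 0.16802732; Var(ȳ) = 0.83197268·11700/4281 = 2.2737866.
Var(Ŷ) = 25478² · 2.2737866 = 1.4759796 × 10^9.
SE(Ŷ) = √(1.4759796 × 10^9) = 38418.

38418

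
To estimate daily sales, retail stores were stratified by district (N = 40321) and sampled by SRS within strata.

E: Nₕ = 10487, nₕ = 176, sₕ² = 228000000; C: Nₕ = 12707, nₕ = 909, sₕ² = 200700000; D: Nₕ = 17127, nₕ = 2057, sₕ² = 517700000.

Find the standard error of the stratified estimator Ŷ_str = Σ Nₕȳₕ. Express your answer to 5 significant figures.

Var(Ŷ_str) = Σₕ Nₕ²(1 − fₕ)sₕ²/nₕ.
E: 10487²·(1 − 176/10487)·228000000/176 = 1.4007939 × 10^14.
C: 12707²·(1 − 909/12707)·200700000/909 = 3.3100527 × 10^13.
D: 17127²·(1 − 2057/17127)·517700000/2057 = 6.4958864 × 10^13.
Sum = 2.3813878 × 10^14.
SE = √(2.3813878 × 10^14) = 1.5432 × 10^7.

1.5432 × 10^7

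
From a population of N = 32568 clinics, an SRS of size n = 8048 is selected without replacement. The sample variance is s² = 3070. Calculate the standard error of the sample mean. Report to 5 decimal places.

Under SRS without replacement, Var(ȳ) = (1 − f)·s²/n with f = n/N = 8048/32568 = 0.24711373.
Var(ȳ) = (1 − 0.24711373)·3070/8048 = 0.75288627·0.38146123 = 0.28719692.
SE(ȳ) = √(0.28719692) = 0.53591.

0.53591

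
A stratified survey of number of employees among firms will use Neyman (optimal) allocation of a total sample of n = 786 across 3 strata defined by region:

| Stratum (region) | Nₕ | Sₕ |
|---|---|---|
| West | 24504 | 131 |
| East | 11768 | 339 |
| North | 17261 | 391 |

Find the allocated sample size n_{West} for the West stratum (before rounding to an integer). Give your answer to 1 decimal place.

Neyman allocation: nₕ = n·NₕSₕ / Σⱼ NⱼSⱼ.
Σ NⱼSⱼ = 24504·131 + 11768·339 + 17261·391 = 1.3948427 × 10^7.
n_{West} = 786·24504·131 / (1.3948427 × 10^7) = 180.9.

180.9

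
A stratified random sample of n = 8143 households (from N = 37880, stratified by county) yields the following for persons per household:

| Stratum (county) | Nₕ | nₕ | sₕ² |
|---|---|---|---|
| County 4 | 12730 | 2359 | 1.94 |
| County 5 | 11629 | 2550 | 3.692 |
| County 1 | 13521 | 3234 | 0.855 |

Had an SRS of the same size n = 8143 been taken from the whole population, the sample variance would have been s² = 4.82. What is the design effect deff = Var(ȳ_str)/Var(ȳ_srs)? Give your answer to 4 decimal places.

0.4473

Var(ȳ_str) = Σ Wₕ²(1−fₕ)sₕ²/nₕ with Wₕ = Nₕ/37880:
  County 4: (12730/37880)²·(1−2359/12730)·1.94/2359 = 7.5666368 × 10^-5
  County 5: (11629/37880)²·(1−2550/11629)·3.692/2550 = 1.0653246 × 10^-4
  County 1: (13521/37880)²·(1−3234/13521)·0.855/3234 = 2.5627351 × 10^-5
  → Var(ȳ_str) = 2.0782618 × 10^-4.
Var(ȳ_srs) = (1 − 8143/37880)·4.82/8143 = 4.6467551 × 10^-4.
deff = (2.0782618 × 10^-4) / (4.6467551 × 10^-4) = 0.4473.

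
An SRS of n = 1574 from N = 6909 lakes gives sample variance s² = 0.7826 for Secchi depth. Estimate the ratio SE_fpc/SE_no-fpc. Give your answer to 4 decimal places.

f = n/N = 1574/6909 = 0.22781879.
SE_no-fpc = √(s²/n) = 0.022298085; SE_fpc = √((1−f)s²/n) = 0.019594184.
Ratio = √(1−f) = 0.87873842.

0.8787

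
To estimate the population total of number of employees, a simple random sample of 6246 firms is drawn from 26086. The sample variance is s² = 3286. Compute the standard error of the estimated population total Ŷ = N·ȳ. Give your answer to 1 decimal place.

16500.9

Var(Ŷ) = N²·Var(ȳ) = N²·(1 − n/N)·s²/n.
f = 6246/26086 = 0.23943878; Var(ȳ) = 0.76056122·3286/6246 = 0.40012875.
Var(Ŷ) = 26086² · 0.40012875 = 2.7227937 × 10^8.
SE(Ŷ) = √(2.7227937 × 10^8) = 16500.9.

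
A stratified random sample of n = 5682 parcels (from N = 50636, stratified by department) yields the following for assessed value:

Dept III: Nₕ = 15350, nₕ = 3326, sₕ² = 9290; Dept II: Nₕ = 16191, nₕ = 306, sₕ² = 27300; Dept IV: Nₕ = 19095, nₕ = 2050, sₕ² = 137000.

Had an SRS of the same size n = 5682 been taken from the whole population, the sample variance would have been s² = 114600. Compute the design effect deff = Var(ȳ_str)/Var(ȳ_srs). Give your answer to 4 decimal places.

Var(ȳ_str) = Σ Wₕ²(1−fₕ)sₕ²/nₕ with Wₕ = Nₕ/50636:
  Dept III: (15350/50636)²·(1−3326/15350)·9290/3326 = 0.20106294
  Dept II: (16191/50636)²·(1−306/16191)·27300/306 = 8.9491818
  Dept IV: (19095/50636)²·(1−2050/19095)·137000/2050 = 8.4832954
  → Var(ȳ_str) = 17.63354.
Var(ȳ_srs) = (1 − 5682/50636)·114600/5682 = 17.905743.
deff = 17.63354 / 17.905743 = 0.9848.

0.9848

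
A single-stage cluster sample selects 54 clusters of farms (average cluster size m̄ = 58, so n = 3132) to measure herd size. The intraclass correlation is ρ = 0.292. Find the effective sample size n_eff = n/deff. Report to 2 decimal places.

deff = 1 + (58 − 1)·0.292 = 1 + 16.644 = 17.644.
n_eff = 3132 / 17.644 = 177.51.

177.51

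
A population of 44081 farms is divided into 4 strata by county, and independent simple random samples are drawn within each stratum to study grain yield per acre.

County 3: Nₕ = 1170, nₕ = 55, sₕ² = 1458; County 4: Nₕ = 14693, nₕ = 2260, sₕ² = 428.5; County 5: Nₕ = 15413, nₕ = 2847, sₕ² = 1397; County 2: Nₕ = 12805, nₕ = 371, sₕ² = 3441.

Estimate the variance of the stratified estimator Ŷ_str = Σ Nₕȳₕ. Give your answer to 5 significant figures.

Var(Ŷ_str) = Σₕ Nₕ²(1 − fₕ)sₕ²/nₕ.
County 3: 1170²·(1 − 55/1170)·1458/55 = 3.4582435 × 10^7.
County 4: 14693²·(1 − 2260/14693)·428.5/2260 = 3.4636085 × 10^7.
County 5: 15413²·(1 − 2847/15413)·1397/2847 = 9.5037099 × 10^7.
County 2: 12805²·(1 − 371/12805)·3441/371 = 1.4767304 × 10^9.
Sum = 1.640986 × 10^9.

1.6410 × 10^9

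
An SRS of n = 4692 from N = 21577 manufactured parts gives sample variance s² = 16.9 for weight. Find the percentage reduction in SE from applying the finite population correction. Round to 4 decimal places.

11.5384

f = n/N = 4692/21577 = 0.21745377.
SE_no-fpc = √(s²/n) = 0.060015627; SE_fpc = √((1−f)s²/n) = 0.05309081.
Ratio = √(1−f) = 0.88461643. Reduction = 100·(1 − 0.88461643) = 11.5384%.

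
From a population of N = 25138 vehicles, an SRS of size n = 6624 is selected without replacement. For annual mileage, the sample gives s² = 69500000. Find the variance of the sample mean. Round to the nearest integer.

Under SRS without replacement, Var(ȳ) = (1 − f)·s²/n with f = n/N = 6624/25138 = 0.26350545.
Var(ȳ) = (1 − 0.26350545)·69500000/6624 = 0.73649455·10492.15 = 7727.4111.

7727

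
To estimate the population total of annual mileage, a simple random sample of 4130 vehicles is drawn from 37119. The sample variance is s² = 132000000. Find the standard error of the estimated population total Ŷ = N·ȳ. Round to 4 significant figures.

6.256 × 10^6

Var(Ŷ) = N²·Var(ȳ) = N²·(1 − n/N)·s²/n.
f = 4130/37119 = 0.11126377; Var(ȳ) = 0.88873623·132000000/4130 = 28405.129.
Var(Ŷ) = 37119² · 28405.129 = 3.9137159 × 10^13.
SE(Ŷ) = √(3.9137159 × 10^13) = 6.256 × 10^6.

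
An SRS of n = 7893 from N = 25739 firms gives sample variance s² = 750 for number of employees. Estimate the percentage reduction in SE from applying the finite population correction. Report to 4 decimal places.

16.7327

f = n/N = 7893/25739 = 0.30665527.
SE_no-fpc = √(s²/n) = 0.30825461; SE_fpc = √((1−f)s²/n) = 0.25667537.
Ratio = √(1−f) = 0.83267324. Reduction = 100·(1 − 0.83267324) = 16.7327%.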